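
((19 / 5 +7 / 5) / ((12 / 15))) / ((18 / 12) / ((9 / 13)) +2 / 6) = 13 / 5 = 2.60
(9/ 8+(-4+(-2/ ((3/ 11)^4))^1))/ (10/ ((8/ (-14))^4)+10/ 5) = -3777904/ 993141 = -3.80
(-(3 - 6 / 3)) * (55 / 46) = -55 / 46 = -1.20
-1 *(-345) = 345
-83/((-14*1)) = 83/14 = 5.93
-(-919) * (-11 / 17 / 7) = -10109 / 119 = -84.95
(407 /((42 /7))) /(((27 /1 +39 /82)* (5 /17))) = 283679 /33795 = 8.39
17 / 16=1.06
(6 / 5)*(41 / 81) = 82 / 135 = 0.61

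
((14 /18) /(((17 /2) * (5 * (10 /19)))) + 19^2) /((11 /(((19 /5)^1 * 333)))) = 970813474 /23375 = 41532.13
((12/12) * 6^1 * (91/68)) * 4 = 546/17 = 32.12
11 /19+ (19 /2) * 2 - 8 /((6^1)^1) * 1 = 1040 /57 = 18.25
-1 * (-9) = 9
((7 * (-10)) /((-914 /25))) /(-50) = -35 /914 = -0.04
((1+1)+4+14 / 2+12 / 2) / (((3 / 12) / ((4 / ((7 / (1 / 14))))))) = 3.10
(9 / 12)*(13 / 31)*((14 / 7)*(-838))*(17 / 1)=-277797 / 31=-8961.19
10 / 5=2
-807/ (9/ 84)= -7532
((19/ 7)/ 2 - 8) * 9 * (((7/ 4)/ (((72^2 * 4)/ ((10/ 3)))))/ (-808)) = 155/ 7446528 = 0.00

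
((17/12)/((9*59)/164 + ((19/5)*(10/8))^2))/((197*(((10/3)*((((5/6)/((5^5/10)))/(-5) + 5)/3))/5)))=156825/625100503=0.00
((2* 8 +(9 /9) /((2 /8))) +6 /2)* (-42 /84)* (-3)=69 /2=34.50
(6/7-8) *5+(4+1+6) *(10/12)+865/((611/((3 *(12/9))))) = -535945/25662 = -20.88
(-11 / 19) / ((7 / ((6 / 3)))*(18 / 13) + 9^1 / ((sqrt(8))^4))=-9152 / 78831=-0.12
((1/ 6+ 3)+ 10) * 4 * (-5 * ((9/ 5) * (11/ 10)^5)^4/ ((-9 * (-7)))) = -12914781652720354496631597/ 43750000000000000000000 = -295.20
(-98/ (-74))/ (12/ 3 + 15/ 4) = 196/ 1147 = 0.17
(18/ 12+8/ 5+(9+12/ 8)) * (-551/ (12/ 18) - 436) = -17170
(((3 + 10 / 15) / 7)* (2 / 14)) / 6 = 11 / 882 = 0.01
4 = 4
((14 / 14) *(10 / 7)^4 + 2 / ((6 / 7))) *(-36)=-561684 / 2401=-233.94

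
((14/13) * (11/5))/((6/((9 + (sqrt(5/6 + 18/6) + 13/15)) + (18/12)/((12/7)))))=77 * sqrt(138)/1170 + 99253/23400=5.01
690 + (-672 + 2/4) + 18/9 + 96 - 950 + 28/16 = -3327/4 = -831.75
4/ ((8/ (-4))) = -2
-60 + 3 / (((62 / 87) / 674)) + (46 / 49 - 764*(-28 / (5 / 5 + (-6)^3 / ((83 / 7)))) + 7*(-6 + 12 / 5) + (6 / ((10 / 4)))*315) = 24599541789 / 10853255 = 2266.56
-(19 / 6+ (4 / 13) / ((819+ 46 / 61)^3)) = -30884263431728419 / 9752925292509750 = -3.17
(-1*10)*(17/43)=-170/43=-3.95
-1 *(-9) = 9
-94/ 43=-2.19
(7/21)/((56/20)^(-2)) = 196/75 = 2.61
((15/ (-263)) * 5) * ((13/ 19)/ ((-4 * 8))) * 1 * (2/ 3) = 325/ 79952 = 0.00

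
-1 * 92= -92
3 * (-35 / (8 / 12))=-315 / 2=-157.50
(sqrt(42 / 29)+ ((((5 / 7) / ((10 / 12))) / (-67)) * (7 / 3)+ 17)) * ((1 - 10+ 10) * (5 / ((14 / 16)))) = 40 * sqrt(1218) / 203+ 45480 / 469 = 103.85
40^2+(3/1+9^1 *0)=1603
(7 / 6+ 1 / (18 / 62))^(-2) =324 / 6889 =0.05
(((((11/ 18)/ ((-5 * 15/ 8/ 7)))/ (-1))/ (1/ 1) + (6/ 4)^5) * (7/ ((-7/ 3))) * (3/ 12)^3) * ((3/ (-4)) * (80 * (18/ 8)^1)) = 521643/ 10240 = 50.94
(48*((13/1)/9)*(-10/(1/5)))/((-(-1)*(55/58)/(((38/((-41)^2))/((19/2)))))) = -482560/55473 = -8.70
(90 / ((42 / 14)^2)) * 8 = 80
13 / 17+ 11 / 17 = 24 / 17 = 1.41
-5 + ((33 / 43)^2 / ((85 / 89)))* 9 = 86464 / 157165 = 0.55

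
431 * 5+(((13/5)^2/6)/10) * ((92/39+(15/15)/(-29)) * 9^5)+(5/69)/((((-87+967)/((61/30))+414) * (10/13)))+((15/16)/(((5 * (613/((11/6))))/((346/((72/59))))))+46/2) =8942637588719249851/506875743216000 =17642.66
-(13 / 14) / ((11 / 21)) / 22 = -39 / 484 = -0.08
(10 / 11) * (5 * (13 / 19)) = 650 / 209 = 3.11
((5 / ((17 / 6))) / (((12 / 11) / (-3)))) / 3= -55 / 34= -1.62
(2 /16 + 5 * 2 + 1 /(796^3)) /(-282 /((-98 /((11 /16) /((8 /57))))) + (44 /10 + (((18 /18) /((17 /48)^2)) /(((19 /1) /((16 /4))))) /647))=8889678189490634690 /16241198780624839177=0.55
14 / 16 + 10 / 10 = 15 / 8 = 1.88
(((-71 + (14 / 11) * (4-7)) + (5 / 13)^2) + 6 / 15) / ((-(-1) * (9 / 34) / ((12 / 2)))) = -15647752 / 9295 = -1683.46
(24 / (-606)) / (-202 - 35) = 4 / 23937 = 0.00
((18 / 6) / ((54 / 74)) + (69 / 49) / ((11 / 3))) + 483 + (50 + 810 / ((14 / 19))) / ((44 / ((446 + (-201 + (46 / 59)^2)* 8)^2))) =2055844630678291394 / 58781318211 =34974456.06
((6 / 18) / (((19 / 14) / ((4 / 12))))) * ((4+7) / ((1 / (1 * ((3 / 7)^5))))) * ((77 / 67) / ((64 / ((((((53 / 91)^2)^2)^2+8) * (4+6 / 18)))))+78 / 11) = 507698686470163019049 / 5054291529977905176416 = 0.10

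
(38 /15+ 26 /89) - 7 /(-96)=41273 /14240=2.90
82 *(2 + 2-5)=-82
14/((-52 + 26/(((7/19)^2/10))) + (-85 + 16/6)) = 2058/261833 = 0.01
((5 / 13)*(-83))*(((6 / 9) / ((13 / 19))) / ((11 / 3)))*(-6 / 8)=23655 / 3718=6.36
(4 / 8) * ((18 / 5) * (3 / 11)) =27 / 55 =0.49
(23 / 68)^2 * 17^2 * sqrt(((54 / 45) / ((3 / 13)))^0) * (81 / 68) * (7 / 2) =299943 / 2176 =137.84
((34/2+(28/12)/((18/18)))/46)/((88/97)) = 2813/6072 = 0.46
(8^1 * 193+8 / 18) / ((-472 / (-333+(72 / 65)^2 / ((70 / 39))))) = 58381529 / 53690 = 1087.38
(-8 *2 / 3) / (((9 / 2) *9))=-32 / 243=-0.13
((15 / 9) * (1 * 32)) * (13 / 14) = 1040 / 21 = 49.52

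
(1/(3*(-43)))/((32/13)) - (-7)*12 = 346739/4128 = 84.00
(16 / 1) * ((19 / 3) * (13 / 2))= 1976 / 3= 658.67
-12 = -12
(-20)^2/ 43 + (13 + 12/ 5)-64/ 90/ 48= 143311/ 5805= 24.69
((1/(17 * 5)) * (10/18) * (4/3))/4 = 1/459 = 0.00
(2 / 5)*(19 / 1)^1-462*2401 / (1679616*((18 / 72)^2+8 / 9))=9196079 / 1331640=6.91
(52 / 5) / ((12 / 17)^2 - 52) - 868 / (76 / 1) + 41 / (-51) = -224035363 / 18028245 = -12.43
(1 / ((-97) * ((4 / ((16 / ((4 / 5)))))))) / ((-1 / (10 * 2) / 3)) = 300 / 97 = 3.09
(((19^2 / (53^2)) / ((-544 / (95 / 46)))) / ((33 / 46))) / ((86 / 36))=-0.00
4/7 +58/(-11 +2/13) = -4714/987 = -4.78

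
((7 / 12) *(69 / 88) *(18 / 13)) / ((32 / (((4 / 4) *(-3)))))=-4347 / 73216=-0.06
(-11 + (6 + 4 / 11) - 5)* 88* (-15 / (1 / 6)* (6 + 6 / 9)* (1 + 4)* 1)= 2544000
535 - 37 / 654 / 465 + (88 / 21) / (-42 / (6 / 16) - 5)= 44413802429 / 83022030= 534.96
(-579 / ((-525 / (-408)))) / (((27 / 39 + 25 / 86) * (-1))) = 88035792 / 192325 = 457.74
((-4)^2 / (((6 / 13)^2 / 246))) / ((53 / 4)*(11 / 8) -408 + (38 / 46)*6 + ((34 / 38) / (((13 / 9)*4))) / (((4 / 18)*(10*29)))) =-1461178650880 / 30431564769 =-48.02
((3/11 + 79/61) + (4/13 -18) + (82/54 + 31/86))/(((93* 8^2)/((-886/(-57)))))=-127823281577/3435863251392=-0.04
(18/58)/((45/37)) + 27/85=1412/2465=0.57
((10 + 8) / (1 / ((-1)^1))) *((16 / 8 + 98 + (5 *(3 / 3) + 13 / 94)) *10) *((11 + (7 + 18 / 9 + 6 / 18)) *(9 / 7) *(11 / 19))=-1790503110 / 6251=-286434.67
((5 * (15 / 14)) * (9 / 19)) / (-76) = -675 / 20216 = -0.03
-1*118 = -118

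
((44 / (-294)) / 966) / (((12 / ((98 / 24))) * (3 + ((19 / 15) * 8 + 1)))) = -55 / 14745024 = -0.00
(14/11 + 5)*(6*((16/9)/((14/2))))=9.56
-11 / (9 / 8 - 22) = 88 / 167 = 0.53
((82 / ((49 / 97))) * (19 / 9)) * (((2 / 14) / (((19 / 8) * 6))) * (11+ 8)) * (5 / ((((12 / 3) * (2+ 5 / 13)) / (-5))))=-49115950 / 287091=-171.08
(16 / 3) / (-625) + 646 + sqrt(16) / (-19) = 23005946 / 35625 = 645.78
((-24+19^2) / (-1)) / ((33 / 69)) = -7751 / 11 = -704.64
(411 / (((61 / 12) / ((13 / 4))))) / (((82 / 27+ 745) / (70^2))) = 2120636700 / 1232017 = 1721.27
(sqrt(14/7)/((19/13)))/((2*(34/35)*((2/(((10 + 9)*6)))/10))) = 283.88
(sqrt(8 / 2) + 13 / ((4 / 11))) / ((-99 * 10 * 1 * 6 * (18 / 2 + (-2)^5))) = 151 / 546480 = 0.00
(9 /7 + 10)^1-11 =2 /7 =0.29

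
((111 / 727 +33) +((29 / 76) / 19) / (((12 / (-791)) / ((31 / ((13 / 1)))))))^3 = 118539850546929731550180219125 / 4392164600501067480010752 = 26988.94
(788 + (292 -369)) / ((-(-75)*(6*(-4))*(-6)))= 79 / 1200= 0.07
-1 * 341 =-341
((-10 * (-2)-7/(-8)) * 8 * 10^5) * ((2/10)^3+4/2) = 33533600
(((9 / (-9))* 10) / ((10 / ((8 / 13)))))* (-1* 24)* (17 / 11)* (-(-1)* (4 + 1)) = 16320 / 143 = 114.13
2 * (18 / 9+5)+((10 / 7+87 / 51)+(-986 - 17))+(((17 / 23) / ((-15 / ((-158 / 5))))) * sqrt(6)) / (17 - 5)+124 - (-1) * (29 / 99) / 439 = -4457443631 / 5171859+1343 * sqrt(6) / 10350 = -861.55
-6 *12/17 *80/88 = -720/187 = -3.85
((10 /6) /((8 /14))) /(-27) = -35 /324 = -0.11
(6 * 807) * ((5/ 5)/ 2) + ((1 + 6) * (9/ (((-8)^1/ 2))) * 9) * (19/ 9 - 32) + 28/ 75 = 1997437/ 300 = 6658.12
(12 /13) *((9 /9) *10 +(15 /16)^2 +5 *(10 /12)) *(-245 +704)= 6374.69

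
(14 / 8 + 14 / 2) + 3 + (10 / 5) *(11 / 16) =105 / 8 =13.12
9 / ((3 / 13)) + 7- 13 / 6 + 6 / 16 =44.21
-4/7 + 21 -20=3/7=0.43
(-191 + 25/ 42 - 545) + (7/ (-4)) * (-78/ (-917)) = -2023508/ 2751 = -735.55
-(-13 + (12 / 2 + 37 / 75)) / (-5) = -488 / 375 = -1.30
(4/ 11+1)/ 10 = 3/ 22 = 0.14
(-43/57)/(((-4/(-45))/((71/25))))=-9159/380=-24.10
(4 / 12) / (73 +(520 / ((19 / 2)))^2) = 0.00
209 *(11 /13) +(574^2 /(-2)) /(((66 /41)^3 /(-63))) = 516639519887 /207636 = 2488198.19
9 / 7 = 1.29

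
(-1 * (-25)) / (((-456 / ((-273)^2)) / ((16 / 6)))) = -207025 / 19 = -10896.05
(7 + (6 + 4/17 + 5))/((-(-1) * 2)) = 155/17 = 9.12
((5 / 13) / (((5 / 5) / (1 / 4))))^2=25 / 2704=0.01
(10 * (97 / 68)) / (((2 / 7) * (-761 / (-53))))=179935 / 51748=3.48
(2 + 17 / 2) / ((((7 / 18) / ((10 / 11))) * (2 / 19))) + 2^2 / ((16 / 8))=2587 / 11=235.18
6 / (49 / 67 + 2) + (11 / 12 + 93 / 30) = 22741 / 3660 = 6.21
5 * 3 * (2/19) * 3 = 90/19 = 4.74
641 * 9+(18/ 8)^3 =369945/ 64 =5780.39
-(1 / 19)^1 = -1 / 19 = -0.05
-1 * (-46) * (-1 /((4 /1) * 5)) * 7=-161 /10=-16.10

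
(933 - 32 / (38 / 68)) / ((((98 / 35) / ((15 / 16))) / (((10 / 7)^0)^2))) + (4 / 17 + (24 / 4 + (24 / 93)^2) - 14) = 2836014163 / 9932896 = 285.52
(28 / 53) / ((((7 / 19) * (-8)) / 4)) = -38 / 53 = -0.72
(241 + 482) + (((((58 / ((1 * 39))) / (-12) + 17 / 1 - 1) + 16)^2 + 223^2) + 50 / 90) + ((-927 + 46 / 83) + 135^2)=312529565159 / 4544748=68767.19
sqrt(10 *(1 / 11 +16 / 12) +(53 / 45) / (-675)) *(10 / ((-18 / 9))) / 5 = -sqrt(785097555) / 7425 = -3.77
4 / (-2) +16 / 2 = 6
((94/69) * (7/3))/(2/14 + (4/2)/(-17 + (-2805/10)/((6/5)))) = 4619818/196029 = 23.57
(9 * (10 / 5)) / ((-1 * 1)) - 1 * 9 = -27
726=726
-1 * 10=-10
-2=-2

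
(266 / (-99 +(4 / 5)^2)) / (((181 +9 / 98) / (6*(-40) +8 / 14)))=156035600 / 43639873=3.58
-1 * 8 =-8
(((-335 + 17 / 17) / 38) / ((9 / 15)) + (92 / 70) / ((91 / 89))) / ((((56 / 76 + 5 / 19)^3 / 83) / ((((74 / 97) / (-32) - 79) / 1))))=259965714901 / 2965872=87652.37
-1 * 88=-88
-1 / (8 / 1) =-1 / 8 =-0.12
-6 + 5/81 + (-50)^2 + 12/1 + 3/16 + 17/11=35751121/14256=2507.79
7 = 7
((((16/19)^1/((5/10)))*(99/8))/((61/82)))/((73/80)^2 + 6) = 207820800/50681911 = 4.10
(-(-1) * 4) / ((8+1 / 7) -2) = 28 / 43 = 0.65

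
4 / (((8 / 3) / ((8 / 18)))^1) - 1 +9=26 / 3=8.67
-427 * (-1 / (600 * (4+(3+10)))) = 427 / 10200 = 0.04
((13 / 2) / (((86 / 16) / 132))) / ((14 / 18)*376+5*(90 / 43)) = 30888 / 58613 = 0.53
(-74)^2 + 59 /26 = 142435 /26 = 5478.27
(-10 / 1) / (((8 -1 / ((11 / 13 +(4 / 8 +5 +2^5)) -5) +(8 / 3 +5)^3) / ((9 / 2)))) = -351135 / 3578453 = -0.10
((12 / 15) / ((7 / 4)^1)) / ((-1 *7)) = -16 / 245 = -0.07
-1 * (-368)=368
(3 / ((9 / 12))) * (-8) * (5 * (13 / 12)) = -520 / 3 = -173.33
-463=-463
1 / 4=0.25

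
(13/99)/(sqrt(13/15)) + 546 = sqrt(195)/99 + 546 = 546.14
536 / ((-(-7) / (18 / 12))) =804 / 7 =114.86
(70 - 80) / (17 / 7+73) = -35 / 264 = -0.13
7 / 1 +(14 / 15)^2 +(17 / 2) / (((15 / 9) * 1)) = 5837 / 450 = 12.97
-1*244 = -244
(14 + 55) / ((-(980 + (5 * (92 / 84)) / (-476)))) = -689724 / 9795965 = -0.07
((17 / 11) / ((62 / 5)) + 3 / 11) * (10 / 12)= 1355 / 4092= 0.33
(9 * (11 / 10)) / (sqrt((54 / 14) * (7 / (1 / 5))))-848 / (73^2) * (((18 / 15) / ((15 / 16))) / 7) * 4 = -108544 / 932575 +11 * sqrt(15) / 50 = 0.74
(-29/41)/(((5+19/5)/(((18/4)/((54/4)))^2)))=-145/16236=-0.01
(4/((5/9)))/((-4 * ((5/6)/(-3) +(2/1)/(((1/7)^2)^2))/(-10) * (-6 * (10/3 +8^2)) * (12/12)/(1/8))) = -81/69836248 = -0.00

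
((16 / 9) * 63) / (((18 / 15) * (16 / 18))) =105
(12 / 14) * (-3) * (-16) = 288 / 7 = 41.14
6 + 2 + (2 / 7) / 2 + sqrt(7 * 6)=sqrt(42) + 57 / 7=14.62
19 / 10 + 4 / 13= 287 / 130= 2.21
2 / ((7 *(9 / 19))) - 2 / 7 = 0.32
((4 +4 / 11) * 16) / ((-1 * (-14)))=384 / 77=4.99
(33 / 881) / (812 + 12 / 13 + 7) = 13 / 284563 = 0.00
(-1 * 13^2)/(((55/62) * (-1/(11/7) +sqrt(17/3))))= -57629 * sqrt(51)/4775- 110019/4775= -109.23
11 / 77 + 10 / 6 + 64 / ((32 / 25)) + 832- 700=183.81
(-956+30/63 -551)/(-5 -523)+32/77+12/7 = 4.98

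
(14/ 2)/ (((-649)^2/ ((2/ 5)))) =14/ 2106005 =0.00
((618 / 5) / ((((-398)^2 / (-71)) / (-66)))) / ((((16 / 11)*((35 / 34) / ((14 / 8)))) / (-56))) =-947698983 / 3960100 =-239.31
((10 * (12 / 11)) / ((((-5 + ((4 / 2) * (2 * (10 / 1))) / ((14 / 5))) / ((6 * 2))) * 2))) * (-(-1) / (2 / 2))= 1008 / 143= 7.05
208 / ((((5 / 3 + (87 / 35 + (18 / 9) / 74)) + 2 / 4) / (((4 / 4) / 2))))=808080 / 36359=22.23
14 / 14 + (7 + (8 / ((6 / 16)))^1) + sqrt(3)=sqrt(3) + 88 / 3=31.07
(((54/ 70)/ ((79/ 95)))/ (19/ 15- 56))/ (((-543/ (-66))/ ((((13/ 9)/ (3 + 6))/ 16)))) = -13585/ 657410824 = -0.00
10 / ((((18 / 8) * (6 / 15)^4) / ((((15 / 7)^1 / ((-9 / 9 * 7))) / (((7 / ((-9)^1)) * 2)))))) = 46875 / 1372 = 34.17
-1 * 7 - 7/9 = -70/9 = -7.78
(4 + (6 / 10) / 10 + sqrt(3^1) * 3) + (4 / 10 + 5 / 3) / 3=2137 / 450 + 3 * sqrt(3)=9.95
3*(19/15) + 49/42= 4.97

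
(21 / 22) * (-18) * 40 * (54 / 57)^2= -2449440 / 3971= -616.83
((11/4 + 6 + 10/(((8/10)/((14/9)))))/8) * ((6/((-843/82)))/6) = -41615/121392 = -0.34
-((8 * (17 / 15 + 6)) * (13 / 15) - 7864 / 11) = 1646992 / 2475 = 665.45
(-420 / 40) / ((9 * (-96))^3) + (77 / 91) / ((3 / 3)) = 4729798747 / 5589762048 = 0.85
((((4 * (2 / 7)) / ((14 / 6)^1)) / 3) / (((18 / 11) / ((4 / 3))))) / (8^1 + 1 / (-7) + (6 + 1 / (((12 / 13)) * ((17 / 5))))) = 11968 / 1275309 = 0.01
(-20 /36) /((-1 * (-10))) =-1 /18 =-0.06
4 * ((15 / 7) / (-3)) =-20 / 7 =-2.86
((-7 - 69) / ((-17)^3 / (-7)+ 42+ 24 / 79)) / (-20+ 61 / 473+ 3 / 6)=190232 / 36081925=0.01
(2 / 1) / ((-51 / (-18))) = 12 / 17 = 0.71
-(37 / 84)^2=-1369 / 7056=-0.19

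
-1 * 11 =-11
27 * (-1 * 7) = -189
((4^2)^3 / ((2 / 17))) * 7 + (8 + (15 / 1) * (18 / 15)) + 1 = 243739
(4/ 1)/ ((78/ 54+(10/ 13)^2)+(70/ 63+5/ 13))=1521/ 1343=1.13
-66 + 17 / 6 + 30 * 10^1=1421 / 6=236.83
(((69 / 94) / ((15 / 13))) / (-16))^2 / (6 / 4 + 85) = 89401 / 4891609600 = 0.00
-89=-89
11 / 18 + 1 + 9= 191 / 18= 10.61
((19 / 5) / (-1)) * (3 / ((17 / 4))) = -228 / 85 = -2.68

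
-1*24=-24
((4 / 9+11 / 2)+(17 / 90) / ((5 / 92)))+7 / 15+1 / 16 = 11939 / 1200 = 9.95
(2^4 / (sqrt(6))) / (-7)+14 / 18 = 7 / 9 -8 * sqrt(6) / 21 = -0.16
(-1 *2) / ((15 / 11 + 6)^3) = -2662 / 531441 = -0.01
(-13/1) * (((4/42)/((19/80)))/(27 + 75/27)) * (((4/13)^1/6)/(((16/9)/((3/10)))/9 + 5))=-3888/2450525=-0.00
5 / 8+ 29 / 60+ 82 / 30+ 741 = 89381 / 120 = 744.84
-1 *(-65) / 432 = 65 / 432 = 0.15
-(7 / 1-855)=848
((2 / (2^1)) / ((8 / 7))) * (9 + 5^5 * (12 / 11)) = 2990.83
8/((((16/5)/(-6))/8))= -120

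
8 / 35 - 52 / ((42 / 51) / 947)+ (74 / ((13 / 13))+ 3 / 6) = -4180509 / 70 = -59721.56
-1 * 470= -470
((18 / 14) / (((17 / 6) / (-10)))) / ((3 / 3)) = -540 / 119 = -4.54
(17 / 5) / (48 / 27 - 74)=-153 / 3250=-0.05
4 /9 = 0.44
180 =180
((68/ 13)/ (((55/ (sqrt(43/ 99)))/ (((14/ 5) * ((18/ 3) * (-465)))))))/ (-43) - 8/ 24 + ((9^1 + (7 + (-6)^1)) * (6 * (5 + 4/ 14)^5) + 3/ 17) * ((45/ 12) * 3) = 177072 * sqrt(473)/ 338195 + 9548668542859/ 3428628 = 2784993.76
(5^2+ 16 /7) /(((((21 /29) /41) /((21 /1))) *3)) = 227099 /21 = 10814.24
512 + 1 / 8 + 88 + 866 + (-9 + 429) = 15089 / 8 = 1886.12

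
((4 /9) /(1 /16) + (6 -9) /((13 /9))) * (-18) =-1178 /13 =-90.62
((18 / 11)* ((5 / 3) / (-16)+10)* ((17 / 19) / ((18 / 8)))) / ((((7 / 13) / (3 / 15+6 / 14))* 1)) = 1105 / 147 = 7.52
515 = 515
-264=-264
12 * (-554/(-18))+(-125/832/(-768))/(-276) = 65134657411/176357376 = 369.33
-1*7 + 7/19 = -126/19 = -6.63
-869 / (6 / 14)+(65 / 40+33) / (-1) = -49495 / 24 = -2062.29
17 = 17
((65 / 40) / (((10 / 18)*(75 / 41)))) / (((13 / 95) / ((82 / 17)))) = 95817 / 1700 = 56.36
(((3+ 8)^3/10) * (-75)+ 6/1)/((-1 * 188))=53.07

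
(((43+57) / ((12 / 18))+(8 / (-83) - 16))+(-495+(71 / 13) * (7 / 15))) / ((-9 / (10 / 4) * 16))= 2901547 / 466128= 6.22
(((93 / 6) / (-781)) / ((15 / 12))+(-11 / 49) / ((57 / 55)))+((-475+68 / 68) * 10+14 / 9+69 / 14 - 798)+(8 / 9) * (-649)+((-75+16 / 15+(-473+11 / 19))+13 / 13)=-29029143083 / 4362666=-6653.99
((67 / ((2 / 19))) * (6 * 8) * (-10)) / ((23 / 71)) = -21691920 / 23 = -943126.96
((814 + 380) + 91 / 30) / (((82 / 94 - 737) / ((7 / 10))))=-11814719 / 10379400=-1.14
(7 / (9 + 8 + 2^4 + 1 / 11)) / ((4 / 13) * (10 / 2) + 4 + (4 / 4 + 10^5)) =11 / 5200340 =0.00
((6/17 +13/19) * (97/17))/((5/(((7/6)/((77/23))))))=149477/362406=0.41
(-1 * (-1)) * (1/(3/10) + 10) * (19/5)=152/3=50.67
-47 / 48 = -0.98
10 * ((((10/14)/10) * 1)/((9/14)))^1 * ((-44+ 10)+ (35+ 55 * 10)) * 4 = 22040/9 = 2448.89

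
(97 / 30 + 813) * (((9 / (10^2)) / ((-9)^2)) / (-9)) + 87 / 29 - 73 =-17034487 / 243000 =-70.10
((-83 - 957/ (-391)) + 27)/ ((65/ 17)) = -20939/ 1495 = -14.01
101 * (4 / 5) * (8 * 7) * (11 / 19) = 248864 / 95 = 2619.62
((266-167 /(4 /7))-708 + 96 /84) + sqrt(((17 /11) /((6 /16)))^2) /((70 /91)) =-3362203 /4620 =-727.75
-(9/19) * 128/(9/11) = -1408/19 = -74.11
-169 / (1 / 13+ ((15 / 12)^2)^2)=-562432 / 8381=-67.11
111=111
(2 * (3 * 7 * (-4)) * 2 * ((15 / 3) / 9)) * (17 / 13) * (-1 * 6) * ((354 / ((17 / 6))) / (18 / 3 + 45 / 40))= 6343680 / 247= 25682.91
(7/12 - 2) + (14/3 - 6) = -11/4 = -2.75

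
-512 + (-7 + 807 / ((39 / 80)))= 14773 / 13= 1136.38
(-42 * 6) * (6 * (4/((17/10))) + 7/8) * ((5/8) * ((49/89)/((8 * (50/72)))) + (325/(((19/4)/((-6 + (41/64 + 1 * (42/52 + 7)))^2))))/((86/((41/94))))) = -14727120142030317/1819756257280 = -8092.91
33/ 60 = 11/ 20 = 0.55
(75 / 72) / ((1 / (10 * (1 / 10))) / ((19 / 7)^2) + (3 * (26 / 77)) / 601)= 417649925 / 55097544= 7.58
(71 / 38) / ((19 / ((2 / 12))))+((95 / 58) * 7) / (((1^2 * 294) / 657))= 5636557 / 219849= 25.64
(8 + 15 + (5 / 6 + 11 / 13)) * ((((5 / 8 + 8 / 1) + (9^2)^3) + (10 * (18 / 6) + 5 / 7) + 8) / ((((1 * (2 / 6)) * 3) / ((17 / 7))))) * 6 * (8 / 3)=139143647225 / 273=509683689.47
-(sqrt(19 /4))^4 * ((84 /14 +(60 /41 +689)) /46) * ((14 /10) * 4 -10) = 22678381 /15088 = 1503.07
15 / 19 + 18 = 357 / 19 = 18.79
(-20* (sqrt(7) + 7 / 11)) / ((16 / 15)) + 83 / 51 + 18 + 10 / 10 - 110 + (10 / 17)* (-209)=-503207 / 2244 - 75* sqrt(7) / 4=-273.85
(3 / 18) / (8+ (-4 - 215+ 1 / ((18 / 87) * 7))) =-7 / 8833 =-0.00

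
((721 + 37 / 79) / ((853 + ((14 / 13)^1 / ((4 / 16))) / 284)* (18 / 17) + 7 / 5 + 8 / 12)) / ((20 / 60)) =40244590620 / 16832240149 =2.39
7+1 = 8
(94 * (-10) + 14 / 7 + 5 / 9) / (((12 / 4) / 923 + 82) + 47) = -7787351 / 1071630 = -7.27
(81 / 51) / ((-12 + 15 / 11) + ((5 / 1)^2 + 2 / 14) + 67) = 693 / 35564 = 0.02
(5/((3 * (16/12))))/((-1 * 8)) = -5/32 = -0.16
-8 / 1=-8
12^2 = 144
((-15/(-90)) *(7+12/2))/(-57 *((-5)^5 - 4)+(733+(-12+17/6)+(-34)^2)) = 13/1081397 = 0.00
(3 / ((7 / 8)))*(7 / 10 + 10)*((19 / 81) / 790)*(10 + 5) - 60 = -1489034 / 24885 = -59.84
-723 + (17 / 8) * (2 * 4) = -706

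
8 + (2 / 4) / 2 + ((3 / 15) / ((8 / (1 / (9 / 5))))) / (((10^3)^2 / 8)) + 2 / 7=537750007 / 63000000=8.54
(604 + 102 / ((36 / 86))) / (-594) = -2543 / 1782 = -1.43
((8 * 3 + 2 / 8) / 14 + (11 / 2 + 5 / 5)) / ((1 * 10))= 0.82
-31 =-31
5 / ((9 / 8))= 40 / 9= 4.44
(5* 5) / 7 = 25 / 7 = 3.57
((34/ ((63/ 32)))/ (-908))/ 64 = -17/ 57204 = -0.00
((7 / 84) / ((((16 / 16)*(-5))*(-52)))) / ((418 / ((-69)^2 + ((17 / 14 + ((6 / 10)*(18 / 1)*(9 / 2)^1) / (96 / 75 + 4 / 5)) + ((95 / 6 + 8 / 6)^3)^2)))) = 108679077100603 / 5537066895360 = 19.63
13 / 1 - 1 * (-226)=239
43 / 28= 1.54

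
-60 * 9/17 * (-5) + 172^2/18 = 275764/153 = 1802.38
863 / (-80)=-863 / 80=-10.79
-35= -35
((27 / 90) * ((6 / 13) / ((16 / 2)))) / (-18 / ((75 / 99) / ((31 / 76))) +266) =855 / 12661636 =0.00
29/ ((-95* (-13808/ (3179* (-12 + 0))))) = -276573/ 327940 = -0.84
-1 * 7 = -7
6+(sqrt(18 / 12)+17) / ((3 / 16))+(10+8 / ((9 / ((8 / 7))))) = 8 * sqrt(6) / 3+6784 / 63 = 114.21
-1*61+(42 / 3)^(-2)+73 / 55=-59.67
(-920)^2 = 846400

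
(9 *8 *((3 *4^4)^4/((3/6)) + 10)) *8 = 400771988330112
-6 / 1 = -6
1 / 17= 0.06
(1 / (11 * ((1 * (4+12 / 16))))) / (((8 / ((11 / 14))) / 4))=0.01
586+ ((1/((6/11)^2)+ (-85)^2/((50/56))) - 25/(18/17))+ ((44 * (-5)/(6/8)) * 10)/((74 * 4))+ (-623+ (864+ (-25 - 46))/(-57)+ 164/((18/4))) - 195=198727837/25308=7852.37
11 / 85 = 0.13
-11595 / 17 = -682.06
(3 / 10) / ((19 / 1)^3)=3 / 68590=0.00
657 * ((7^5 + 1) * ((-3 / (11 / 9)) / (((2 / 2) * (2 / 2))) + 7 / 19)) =-437698656 / 19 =-23036771.37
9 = 9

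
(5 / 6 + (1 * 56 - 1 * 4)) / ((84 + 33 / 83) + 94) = 0.30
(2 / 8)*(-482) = -241 / 2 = -120.50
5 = 5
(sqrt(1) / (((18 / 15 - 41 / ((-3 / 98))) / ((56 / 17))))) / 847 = 0.00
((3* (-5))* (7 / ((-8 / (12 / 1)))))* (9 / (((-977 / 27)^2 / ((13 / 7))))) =3838185 / 1909058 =2.01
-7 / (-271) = 7 / 271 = 0.03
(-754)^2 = 568516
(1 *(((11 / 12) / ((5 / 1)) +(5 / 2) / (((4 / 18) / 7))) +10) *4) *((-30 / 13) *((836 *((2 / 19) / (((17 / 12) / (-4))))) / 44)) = 1024512 / 221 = 4635.80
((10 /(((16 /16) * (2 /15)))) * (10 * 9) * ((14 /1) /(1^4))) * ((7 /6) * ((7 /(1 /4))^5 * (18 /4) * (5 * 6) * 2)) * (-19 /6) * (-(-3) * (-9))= 43802473317120000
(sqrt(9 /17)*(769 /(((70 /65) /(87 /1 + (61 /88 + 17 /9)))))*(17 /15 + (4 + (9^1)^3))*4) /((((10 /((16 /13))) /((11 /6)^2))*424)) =1652233848023*sqrt(17) /51086700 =133348.50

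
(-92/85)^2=8464/7225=1.17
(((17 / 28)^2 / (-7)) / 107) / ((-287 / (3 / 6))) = 289 / 337061984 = 0.00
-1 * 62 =-62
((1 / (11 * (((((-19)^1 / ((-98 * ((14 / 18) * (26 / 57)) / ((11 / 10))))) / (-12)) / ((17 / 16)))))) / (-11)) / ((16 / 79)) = 29942185 / 34595352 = 0.87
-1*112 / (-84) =4 / 3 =1.33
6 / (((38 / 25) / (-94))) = -7050 / 19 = -371.05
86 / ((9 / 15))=143.33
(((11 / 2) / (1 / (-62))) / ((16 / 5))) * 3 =-5115 / 16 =-319.69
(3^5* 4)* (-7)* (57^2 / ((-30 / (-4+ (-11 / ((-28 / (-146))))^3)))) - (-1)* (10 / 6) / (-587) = -239966119270020127 / 1725780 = -139047919937.66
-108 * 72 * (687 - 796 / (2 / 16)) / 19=2325024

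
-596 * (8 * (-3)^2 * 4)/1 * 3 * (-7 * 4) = 14418432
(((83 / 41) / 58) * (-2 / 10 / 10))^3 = -571787 / 1680914269000000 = -0.00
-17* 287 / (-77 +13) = 4879 / 64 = 76.23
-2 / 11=-0.18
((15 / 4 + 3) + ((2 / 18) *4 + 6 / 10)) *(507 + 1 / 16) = 11382539 / 2880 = 3952.27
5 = 5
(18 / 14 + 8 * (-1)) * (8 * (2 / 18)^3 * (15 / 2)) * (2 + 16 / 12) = -9400 / 5103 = -1.84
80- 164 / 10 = 318 / 5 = 63.60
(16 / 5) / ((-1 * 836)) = -4 / 1045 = -0.00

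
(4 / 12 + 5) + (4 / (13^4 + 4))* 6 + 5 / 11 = 5.79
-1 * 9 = -9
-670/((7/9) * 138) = -1005/161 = -6.24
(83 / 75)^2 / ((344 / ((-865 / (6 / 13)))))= -6.67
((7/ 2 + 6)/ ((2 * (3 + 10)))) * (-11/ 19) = -11/ 52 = -0.21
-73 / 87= -0.84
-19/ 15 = -1.27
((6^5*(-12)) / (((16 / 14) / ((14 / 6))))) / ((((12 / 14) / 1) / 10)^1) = -2222640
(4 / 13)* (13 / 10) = 0.40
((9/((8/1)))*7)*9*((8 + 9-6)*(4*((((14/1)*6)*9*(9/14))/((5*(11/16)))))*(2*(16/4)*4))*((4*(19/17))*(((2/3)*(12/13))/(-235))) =-42890674176/259675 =-165170.59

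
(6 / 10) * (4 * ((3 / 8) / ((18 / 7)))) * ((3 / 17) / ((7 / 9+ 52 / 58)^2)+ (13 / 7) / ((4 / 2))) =45065231 / 129858920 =0.35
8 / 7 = 1.14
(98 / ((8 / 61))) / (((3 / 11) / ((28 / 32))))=230153 / 96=2397.43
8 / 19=0.42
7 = 7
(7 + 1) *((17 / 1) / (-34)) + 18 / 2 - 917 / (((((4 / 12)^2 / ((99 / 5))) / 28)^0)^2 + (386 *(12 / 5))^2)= 107254320 / 21455449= 5.00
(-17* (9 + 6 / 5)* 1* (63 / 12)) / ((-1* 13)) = 18207 / 260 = 70.03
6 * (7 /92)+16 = 16.46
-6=-6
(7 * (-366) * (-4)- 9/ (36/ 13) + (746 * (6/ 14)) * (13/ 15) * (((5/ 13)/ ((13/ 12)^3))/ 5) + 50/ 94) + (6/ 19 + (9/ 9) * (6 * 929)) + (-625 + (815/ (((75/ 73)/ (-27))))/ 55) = 223911962422947/ 15106791700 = 14821.94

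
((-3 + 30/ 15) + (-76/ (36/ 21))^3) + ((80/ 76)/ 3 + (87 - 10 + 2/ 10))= -223304162/ 2565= -87058.15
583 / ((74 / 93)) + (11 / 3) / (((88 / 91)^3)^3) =2355716318656523297095 / 3193554580273102848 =737.65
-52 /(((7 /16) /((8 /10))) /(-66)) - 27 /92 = 6275.36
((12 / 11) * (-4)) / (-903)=16 / 3311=0.00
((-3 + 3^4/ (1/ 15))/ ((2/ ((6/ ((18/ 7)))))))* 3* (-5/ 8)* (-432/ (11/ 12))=13744080/ 11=1249461.82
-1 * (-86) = 86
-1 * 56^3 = -175616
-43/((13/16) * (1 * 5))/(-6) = 344/195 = 1.76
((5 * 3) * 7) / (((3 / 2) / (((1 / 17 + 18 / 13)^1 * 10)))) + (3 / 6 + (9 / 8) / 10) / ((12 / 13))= 214508777 / 212160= 1011.07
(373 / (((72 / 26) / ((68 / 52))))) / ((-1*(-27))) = 6341 / 972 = 6.52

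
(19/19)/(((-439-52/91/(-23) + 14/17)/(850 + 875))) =-4721325/1199221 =-3.94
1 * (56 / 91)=8 / 13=0.62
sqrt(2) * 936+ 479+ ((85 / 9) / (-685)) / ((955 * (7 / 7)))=564029668 / 1177515+ 936 * sqrt(2)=1802.70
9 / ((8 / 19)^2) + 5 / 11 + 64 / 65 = 2388891 / 45760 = 52.20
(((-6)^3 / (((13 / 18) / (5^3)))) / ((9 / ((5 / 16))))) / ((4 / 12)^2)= -151875 / 13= -11682.69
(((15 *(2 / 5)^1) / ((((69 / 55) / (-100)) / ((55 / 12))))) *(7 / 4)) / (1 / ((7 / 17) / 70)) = -105875 / 4692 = -22.57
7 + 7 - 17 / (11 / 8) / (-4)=188 / 11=17.09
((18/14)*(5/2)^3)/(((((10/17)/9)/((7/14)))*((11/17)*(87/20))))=975375/17864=54.60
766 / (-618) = -383 / 309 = -1.24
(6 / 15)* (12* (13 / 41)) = 312 / 205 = 1.52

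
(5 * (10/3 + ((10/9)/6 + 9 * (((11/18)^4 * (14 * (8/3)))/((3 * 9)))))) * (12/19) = 6205040/373977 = 16.59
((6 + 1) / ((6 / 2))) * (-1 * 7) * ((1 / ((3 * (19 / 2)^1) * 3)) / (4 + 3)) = -0.03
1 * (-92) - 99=-191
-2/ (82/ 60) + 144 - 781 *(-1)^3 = 923.54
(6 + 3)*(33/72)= 33/8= 4.12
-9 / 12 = -3 / 4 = -0.75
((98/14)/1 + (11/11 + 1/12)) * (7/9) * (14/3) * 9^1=4753/18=264.06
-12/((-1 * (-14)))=-6/7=-0.86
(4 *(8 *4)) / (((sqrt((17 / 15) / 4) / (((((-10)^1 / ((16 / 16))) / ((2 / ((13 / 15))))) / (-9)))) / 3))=3328 *sqrt(255) / 153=347.35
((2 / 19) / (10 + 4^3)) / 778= 0.00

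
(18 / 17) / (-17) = -18 / 289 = -0.06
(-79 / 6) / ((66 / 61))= -4819 / 396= -12.17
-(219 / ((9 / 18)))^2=-191844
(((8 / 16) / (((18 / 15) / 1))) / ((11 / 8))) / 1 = 10 / 33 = 0.30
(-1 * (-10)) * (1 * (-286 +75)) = -2110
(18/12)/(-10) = -3/20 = -0.15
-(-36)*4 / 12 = 12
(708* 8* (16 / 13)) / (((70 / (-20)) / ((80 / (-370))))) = 1449984 / 3367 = 430.65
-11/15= -0.73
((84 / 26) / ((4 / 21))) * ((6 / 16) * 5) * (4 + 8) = 19845 / 52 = 381.63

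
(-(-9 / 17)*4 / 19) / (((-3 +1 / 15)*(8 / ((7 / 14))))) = -135 / 56848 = -0.00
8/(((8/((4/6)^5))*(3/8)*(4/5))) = 320/729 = 0.44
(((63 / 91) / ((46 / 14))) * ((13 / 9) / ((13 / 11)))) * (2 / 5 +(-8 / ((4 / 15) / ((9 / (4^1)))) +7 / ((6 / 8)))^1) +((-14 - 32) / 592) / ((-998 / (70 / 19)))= -14.88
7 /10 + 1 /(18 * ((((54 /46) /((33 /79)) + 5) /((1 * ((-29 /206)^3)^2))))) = 9513292419030838793 /13590416666541911040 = 0.70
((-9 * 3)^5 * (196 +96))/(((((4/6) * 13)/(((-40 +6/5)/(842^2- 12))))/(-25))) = -1524069157005/2304094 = -661461.36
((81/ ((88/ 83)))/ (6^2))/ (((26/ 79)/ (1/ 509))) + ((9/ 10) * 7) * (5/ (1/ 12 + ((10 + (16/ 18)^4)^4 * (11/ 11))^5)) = 1731453862400039559773571577031891266588329897996984247295693812825138247404017159686198357204344485591/ 136677499298133418471301491041572893707249447032485893010286777084307643869637667304763007154991075851328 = 0.01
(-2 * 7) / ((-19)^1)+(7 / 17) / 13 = 0.77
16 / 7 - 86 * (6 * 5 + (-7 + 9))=-19248 / 7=-2749.71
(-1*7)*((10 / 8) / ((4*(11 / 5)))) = -175 / 176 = -0.99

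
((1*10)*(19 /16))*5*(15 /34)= 7125 /272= 26.19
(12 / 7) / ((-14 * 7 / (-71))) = 426 / 343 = 1.24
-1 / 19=-0.05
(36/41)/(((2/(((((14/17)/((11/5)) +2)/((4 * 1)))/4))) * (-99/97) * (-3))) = 3589/168674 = 0.02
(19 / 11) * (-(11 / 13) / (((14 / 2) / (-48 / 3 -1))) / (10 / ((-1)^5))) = -323 / 910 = -0.35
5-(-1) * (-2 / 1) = 3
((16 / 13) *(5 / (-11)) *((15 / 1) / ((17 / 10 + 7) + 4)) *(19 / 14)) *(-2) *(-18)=-4104000 / 127127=-32.28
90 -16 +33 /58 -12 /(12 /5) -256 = -10813 /58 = -186.43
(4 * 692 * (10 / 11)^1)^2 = 766182400 / 121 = 6332085.95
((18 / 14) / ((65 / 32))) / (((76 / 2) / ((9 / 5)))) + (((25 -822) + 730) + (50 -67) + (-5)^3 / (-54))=-190595491 / 2334150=-81.66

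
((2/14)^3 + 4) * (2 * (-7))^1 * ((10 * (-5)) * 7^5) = 47093900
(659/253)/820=0.00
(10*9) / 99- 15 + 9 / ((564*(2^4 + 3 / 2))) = -509917 / 36190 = -14.09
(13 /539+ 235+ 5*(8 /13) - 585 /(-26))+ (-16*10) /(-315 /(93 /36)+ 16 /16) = 13761093627 /52538486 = 261.92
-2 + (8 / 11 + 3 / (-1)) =-47 / 11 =-4.27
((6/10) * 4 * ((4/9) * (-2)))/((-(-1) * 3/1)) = -32/45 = -0.71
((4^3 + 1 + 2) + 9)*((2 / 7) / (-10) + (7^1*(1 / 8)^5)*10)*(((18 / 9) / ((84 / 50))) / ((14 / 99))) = -47523465 / 2809856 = -16.91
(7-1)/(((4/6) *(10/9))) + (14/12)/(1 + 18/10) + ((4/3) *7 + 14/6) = 1211/60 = 20.18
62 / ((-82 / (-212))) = 6572 / 41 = 160.29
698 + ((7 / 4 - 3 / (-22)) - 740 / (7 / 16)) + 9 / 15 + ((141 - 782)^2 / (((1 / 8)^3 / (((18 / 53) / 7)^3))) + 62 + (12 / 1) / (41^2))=436183532645319297 / 18884788404020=23097.08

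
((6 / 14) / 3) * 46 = 46 / 7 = 6.57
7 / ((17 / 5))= 35 / 17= 2.06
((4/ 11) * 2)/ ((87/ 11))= 8/ 87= 0.09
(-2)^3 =-8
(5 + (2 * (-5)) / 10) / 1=4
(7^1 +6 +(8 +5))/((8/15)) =195/4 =48.75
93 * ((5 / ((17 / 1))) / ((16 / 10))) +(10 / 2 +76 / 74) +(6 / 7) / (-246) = 33388279 / 1444184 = 23.12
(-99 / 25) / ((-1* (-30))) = -33 / 250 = -0.13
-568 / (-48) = 71 / 6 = 11.83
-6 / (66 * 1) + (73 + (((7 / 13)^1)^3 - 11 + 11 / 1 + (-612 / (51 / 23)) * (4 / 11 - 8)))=52701015 / 24167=2180.70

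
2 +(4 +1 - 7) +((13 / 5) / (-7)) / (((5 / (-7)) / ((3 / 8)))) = 39 / 200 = 0.20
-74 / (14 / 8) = -296 / 7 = -42.29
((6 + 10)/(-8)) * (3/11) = -6/11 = -0.55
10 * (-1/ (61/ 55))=-550/ 61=-9.02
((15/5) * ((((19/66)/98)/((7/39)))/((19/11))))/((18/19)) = 0.03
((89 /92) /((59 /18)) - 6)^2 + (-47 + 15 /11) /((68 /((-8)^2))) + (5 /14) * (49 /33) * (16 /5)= -3271747045 /375655596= -8.71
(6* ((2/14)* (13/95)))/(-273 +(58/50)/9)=-1755/4082834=-0.00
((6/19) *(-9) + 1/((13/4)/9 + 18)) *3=-105030/12559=-8.36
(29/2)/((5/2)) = 29/5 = 5.80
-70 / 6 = -35 / 3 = -11.67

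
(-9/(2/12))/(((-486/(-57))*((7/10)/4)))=-760/21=-36.19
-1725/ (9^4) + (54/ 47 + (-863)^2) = 76554151814/ 102789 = 744769.89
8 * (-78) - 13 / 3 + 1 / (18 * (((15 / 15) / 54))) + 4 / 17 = -31880 / 51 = -625.10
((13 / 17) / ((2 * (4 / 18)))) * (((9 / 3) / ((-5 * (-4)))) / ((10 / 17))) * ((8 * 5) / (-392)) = -351 / 7840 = -0.04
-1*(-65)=65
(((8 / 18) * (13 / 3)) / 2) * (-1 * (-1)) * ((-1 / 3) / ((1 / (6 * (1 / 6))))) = -26 / 81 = -0.32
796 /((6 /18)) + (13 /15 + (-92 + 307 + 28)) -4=39418 /15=2627.87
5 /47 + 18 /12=151 /94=1.61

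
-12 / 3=-4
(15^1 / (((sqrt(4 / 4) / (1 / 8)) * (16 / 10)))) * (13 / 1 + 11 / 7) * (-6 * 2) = -11475 / 56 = -204.91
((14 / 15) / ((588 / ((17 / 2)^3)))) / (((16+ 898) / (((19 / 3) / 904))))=93347 / 12492990720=0.00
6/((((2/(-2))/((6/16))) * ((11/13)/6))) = -351/22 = -15.95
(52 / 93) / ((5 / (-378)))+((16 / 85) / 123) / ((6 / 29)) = -41093504 / 972315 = -42.26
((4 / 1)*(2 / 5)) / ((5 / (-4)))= -32 / 25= -1.28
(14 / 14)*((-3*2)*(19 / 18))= -19 / 3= -6.33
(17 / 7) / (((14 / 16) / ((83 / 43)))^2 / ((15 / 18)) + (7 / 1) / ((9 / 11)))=0.28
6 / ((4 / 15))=45 / 2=22.50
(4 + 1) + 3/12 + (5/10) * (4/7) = 155/28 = 5.54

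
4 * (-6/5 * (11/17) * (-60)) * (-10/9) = -207.06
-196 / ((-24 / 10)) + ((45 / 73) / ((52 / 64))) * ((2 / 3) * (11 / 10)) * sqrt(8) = 1056 * sqrt(2) / 949 + 245 / 3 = 83.24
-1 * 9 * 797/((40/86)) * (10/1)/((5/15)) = -925317/2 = -462658.50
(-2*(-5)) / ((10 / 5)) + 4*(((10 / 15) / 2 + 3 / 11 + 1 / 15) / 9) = 2623 / 495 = 5.30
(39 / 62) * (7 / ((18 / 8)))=182 / 93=1.96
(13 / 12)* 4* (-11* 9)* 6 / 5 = -2574 / 5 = -514.80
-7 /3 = -2.33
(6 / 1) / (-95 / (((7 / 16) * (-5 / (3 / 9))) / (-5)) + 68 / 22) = -693 / 8003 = -0.09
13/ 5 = 2.60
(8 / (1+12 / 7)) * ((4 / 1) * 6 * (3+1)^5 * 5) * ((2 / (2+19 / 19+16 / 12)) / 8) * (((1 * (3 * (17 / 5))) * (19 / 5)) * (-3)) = -157925376 / 65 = -2429621.17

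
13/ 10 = 1.30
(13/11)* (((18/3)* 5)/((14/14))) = 390/11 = 35.45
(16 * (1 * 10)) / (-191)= -160 / 191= -0.84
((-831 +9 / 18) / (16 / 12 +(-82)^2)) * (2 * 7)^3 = -1709169 / 5044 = -338.85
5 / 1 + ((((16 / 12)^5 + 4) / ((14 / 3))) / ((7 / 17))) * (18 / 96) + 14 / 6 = 86099 / 10584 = 8.13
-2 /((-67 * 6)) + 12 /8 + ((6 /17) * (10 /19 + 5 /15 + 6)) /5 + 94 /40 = 331427 /76380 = 4.34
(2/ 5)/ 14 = 1/ 35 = 0.03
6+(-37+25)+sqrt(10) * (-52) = -52 * sqrt(10) - 6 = -170.44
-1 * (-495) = 495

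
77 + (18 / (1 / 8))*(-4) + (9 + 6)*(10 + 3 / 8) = -2747 / 8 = -343.38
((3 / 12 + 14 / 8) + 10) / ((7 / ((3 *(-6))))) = -216 / 7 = -30.86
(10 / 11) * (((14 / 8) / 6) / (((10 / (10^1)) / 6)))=35 / 22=1.59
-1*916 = -916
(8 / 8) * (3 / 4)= 3 / 4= 0.75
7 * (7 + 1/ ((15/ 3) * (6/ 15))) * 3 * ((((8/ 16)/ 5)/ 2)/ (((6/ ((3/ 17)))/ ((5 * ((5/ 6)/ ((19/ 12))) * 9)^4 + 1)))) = 2583401960223/ 35447312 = 72880.05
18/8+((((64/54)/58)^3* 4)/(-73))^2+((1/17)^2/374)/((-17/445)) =10153141160768848611400494233/4512992944835452201424534124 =2.25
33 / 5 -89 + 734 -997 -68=-2067 / 5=-413.40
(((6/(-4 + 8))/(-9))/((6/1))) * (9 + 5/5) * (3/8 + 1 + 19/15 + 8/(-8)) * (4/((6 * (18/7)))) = -1379/11664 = -0.12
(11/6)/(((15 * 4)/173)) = 1903/360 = 5.29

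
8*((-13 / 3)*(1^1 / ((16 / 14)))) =-91 / 3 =-30.33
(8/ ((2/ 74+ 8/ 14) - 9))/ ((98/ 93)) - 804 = -3065073/ 3808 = -804.90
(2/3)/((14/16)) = 16/21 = 0.76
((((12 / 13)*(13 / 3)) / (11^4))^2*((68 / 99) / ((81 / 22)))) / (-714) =-64 / 3281620109229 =-0.00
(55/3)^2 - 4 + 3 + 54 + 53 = 3979/9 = 442.11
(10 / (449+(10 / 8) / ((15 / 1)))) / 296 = 15 / 199393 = 0.00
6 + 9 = 15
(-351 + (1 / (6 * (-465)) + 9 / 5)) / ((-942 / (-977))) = -951860813 / 2628180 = -362.17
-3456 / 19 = -181.89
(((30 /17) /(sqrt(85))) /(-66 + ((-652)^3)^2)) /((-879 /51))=-0.00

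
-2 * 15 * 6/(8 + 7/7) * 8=-160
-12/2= -6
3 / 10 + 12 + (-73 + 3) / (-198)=12527 / 990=12.65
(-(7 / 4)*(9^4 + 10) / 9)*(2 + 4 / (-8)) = -45997 / 24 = -1916.54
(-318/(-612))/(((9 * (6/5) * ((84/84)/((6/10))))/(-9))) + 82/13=16039/2652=6.05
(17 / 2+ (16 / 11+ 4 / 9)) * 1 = 2059 / 198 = 10.40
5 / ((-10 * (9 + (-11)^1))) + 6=25 / 4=6.25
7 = 7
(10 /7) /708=5 /2478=0.00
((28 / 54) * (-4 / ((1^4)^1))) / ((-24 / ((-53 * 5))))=-1855 / 81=-22.90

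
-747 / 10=-74.70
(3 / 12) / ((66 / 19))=19 / 264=0.07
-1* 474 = -474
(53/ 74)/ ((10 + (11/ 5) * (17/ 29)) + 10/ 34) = 130645/ 2112996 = 0.06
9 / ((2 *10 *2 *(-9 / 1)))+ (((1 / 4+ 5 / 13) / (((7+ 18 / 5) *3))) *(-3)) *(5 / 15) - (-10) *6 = 1652361 / 27560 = 59.96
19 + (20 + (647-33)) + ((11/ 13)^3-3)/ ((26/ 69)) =646.65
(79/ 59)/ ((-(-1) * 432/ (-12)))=-79/ 2124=-0.04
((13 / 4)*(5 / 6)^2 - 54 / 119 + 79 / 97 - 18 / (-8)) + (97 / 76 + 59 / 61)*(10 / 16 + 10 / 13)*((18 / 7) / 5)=81096778897 / 12522123432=6.48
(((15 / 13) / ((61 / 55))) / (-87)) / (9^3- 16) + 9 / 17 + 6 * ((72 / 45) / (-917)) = 663215195714 / 1278053330645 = 0.52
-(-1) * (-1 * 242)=-242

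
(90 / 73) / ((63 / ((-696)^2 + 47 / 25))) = 24220894 / 2555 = 9479.80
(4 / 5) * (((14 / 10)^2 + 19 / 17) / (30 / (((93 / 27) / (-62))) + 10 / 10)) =-5232 / 1145375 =-0.00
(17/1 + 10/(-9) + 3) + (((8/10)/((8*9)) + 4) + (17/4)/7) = 3291/140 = 23.51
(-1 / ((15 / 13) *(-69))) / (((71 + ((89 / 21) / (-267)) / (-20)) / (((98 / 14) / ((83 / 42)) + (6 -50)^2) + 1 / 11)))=28026180 / 81677893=0.34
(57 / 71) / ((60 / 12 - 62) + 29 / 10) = -570 / 38411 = -0.01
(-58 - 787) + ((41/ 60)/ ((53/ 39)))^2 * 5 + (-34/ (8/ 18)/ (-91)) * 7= -2447664963/ 2921360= -837.85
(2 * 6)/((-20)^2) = 3/100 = 0.03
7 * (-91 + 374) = 1981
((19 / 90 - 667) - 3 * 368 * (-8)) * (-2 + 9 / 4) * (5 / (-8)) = -734869 / 576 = -1275.81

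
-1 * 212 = -212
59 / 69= 0.86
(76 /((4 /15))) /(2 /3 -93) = -855 /277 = -3.09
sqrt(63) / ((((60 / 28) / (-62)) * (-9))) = 434 * sqrt(7) / 45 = 25.52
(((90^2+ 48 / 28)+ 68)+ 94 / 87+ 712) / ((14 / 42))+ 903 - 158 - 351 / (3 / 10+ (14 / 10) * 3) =5545023 / 203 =27315.38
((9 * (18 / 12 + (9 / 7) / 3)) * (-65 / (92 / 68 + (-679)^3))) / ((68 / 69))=72657 / 19868039296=0.00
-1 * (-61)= 61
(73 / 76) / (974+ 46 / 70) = 2555 / 2592588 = 0.00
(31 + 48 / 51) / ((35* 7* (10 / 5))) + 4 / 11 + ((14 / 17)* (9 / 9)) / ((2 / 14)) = 567513 / 91630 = 6.19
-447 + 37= -410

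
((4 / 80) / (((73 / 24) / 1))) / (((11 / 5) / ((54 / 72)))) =9 / 1606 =0.01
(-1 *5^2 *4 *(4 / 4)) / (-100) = 1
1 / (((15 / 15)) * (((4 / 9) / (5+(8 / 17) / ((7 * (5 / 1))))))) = 26847 / 2380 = 11.28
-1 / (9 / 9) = -1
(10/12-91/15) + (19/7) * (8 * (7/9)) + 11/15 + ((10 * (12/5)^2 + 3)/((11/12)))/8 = 10223/495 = 20.65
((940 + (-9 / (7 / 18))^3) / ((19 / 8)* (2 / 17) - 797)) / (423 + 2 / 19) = 5076407536 / 149386413729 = 0.03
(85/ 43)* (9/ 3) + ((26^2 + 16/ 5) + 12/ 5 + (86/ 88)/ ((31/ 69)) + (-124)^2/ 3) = 5115954823/ 879780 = 5815.04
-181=-181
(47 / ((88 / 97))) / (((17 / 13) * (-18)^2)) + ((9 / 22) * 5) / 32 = 16409 / 88128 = 0.19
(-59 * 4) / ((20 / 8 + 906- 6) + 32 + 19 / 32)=-7552 / 29923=-0.25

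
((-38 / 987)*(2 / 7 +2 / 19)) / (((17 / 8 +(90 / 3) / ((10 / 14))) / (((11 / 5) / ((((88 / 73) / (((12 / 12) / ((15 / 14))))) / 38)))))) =-576992 / 26130825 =-0.02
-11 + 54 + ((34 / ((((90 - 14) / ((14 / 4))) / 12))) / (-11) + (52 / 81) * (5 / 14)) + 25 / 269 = 1326544795 / 31877307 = 41.61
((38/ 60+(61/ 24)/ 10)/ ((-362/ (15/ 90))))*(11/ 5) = -781/ 868800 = -0.00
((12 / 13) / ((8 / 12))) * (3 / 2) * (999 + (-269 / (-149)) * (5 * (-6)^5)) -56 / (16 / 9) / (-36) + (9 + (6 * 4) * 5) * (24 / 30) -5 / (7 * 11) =-143606.09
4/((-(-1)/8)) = 32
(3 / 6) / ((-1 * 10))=-1 / 20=-0.05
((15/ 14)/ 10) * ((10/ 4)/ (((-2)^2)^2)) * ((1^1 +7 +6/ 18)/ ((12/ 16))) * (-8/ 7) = -125/ 588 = -0.21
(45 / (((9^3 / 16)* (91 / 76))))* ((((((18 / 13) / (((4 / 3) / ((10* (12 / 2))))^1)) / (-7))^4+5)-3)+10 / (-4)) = 2617032168918560 / 505466037531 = 5177.46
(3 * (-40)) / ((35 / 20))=-480 / 7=-68.57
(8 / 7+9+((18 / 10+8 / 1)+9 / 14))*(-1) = -1441 / 70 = -20.59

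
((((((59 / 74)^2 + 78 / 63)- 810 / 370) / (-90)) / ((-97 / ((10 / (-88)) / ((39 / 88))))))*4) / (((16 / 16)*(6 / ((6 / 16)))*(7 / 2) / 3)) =36271 / 18271254456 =0.00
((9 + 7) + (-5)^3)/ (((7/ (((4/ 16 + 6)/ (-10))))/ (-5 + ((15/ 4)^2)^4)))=1396596805025/ 3670016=380542.43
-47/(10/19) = -893/10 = -89.30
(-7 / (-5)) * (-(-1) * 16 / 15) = 112 / 75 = 1.49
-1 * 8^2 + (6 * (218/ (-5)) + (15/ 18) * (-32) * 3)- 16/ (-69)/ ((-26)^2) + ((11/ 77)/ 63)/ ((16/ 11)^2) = -889937548781/ 2194133760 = -405.60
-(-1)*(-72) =-72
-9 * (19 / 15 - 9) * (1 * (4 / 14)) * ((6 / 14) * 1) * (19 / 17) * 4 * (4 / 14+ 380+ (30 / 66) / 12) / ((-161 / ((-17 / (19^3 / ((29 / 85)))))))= 7093041096 / 93198476525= 0.08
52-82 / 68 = 1727 / 34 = 50.79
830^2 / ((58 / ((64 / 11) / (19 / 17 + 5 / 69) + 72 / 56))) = 57153555150 / 779317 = 73338.01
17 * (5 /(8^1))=85 /8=10.62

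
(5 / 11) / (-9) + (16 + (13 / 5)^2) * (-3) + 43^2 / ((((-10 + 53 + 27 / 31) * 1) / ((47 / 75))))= -141098711 / 3366000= -41.92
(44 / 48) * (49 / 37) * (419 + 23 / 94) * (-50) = -531036275 / 20868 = -25447.40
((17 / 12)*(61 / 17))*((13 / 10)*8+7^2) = 6039 / 20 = 301.95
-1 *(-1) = 1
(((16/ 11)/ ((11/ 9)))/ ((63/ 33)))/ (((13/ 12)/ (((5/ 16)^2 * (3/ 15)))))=45/ 4004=0.01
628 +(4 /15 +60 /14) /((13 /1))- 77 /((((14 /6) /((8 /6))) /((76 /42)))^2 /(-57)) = 355895042 /66885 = 5321.00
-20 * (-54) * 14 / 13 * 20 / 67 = 347.19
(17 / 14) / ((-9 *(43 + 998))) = -17 / 131166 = -0.00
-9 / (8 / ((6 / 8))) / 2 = -0.42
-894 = -894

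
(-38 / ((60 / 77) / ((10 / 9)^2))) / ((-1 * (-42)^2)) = 1045 / 30618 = 0.03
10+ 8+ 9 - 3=24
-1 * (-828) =828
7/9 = 0.78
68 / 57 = 1.19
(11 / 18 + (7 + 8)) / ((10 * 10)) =281 / 1800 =0.16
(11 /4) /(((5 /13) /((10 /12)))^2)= 1859 /144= 12.91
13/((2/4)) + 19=45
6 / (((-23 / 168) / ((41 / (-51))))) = 13776 / 391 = 35.23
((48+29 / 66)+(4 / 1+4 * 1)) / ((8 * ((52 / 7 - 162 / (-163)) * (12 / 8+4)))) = 850045 / 5581488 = 0.15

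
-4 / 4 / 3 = -1 / 3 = -0.33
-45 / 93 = -15 / 31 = -0.48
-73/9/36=-73/324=-0.23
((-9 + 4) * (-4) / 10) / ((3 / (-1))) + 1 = 1 / 3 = 0.33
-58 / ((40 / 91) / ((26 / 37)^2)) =-445991 / 6845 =-65.16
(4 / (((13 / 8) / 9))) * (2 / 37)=576 / 481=1.20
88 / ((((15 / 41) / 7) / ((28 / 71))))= 707168 / 1065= 664.01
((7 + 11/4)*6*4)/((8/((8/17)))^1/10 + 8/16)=1170/11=106.36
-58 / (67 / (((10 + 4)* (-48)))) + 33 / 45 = 585377 / 1005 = 582.46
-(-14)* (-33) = -462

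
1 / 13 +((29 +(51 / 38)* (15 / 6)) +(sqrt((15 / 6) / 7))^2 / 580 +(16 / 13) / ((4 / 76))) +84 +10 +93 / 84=8648581 / 57304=150.92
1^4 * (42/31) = 42/31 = 1.35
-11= -11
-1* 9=-9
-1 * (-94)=94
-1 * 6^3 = -216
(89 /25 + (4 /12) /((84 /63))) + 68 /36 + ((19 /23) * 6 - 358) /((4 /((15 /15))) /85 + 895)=8353631393 /1574835300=5.30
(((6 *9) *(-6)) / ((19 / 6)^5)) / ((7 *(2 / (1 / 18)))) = -69984 / 17332693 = -0.00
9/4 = 2.25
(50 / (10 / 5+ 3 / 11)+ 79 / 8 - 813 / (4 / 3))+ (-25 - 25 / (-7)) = -33561 / 56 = -599.30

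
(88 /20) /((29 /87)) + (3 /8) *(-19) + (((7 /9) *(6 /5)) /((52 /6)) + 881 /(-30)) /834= 3929087 /650520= 6.04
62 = 62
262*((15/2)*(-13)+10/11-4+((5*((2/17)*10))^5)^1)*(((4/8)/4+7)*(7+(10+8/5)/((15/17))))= 815576158341667461/3123685400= 261094205.69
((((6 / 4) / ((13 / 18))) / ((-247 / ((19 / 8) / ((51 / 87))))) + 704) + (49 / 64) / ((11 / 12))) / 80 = 356381297 / 40451840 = 8.81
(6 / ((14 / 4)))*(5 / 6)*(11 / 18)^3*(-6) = -6655 / 3402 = -1.96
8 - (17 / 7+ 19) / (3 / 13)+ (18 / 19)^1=-11160 / 133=-83.91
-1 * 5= -5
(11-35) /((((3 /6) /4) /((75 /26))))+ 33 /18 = -43057 /78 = -552.01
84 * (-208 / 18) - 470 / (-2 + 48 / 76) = -24461 / 39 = -627.21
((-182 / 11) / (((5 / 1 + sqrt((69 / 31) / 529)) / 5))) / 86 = -231725 / 1204258 + 65 * sqrt(2139) / 1204258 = -0.19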